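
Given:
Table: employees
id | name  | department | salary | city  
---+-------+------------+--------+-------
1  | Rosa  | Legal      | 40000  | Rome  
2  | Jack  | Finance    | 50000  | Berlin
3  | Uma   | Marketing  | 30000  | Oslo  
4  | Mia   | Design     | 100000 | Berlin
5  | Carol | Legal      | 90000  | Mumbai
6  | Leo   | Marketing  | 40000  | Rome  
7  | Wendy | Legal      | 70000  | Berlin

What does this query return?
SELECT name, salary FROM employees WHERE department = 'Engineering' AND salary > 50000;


Filtering: department = 'Engineering' AND salary > 50000
Matching: 0 rows

Empty result set (0 rows)


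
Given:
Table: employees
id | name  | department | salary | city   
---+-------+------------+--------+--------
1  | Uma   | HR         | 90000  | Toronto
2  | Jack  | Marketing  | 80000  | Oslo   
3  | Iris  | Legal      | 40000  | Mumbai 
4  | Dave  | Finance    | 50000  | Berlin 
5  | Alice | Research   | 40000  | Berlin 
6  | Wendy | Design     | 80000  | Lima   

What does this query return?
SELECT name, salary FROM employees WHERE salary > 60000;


Filtering: salary > 60000
Matching: 3 rows

3 rows:
Uma, 90000
Jack, 80000
Wendy, 80000


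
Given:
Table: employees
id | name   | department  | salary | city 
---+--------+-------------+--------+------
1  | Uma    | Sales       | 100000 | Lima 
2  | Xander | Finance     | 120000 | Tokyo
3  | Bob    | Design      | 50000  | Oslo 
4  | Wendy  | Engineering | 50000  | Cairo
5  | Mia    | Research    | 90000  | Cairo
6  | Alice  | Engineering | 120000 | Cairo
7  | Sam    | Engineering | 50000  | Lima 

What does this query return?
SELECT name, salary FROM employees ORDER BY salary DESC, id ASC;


Sorting by salary DESC, then id ASC for ties

7 rows:
Xander, 120000
Alice, 120000
Uma, 100000
Mia, 90000
Bob, 50000
Wendy, 50000
Sam, 50000


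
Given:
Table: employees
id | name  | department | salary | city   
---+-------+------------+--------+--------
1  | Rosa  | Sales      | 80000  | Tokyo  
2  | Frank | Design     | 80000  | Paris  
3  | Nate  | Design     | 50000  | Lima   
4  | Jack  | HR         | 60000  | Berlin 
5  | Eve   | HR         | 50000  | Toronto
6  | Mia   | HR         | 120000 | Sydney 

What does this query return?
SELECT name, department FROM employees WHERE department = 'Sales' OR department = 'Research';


Filtering: department = 'Sales' OR 'Research'
Matching: 1 rows

1 rows:
Rosa, Sales


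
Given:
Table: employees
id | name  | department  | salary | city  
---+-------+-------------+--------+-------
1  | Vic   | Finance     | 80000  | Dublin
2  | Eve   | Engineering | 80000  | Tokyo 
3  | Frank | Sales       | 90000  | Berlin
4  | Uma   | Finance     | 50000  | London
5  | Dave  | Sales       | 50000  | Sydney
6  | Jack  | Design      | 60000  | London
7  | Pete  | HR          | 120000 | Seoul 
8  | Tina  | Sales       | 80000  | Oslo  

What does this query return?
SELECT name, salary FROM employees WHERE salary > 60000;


Filtering: salary > 60000
Matching: 5 rows

5 rows:
Vic, 80000
Eve, 80000
Frank, 90000
Pete, 120000
Tina, 80000


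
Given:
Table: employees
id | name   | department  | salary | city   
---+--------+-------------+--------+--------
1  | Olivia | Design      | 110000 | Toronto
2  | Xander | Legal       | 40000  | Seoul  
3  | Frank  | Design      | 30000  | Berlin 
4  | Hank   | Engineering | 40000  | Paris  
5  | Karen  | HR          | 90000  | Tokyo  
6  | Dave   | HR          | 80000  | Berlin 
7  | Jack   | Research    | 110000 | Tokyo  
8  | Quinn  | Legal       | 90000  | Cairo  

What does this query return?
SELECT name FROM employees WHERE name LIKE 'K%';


LIKE 'K%' matches names starting with 'K'
Matching: 1

1 rows:
Karen


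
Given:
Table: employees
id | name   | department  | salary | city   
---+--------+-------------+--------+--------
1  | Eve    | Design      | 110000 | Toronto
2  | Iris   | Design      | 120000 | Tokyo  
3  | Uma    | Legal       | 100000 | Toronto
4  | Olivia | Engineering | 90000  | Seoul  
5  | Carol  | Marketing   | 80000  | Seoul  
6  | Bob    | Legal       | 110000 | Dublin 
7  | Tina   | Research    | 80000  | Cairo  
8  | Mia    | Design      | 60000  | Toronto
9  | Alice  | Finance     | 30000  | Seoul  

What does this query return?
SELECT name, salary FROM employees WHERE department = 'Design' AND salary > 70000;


Filtering: department = 'Design' AND salary > 70000
Matching: 2 rows

2 rows:
Eve, 110000
Iris, 120000


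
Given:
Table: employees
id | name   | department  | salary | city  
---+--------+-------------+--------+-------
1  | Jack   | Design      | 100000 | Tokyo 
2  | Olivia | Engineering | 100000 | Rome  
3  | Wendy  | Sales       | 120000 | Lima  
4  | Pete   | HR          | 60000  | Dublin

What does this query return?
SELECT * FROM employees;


SELECT * returns all 4 rows with all columns

4 rows:
1, Jack, Design, 100000, Tokyo
2, Olivia, Engineering, 100000, Rome
3, Wendy, Sales, 120000, Lima
4, Pete, HR, 60000, Dublin


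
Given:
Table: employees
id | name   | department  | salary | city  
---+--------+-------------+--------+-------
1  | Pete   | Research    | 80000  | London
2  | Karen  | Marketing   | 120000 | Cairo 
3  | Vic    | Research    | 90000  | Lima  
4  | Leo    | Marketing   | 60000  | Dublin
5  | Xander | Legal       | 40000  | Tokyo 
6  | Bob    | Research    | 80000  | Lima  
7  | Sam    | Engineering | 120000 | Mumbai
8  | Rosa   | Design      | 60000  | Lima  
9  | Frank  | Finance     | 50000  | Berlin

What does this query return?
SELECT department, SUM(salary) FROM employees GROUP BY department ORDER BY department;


Summing salary within each department:
  Design: 60000 = 60000
  Engineering: 120000 = 120000
  Finance: 50000 = 50000
  Legal: 40000 = 40000
  Marketing: 120000 + 60000 = 180000
  Research: 80000 + 90000 + 80000 = 250000


6 groups:
Design, 60000
Engineering, 120000
Finance, 50000
Legal, 40000
Marketing, 180000
Research, 250000


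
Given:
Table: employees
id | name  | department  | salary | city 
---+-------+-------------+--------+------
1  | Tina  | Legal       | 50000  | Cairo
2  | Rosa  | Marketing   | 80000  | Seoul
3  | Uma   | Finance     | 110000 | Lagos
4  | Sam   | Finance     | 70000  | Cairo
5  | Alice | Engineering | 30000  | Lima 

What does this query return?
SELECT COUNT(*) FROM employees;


COUNT(*) counts all rows

5


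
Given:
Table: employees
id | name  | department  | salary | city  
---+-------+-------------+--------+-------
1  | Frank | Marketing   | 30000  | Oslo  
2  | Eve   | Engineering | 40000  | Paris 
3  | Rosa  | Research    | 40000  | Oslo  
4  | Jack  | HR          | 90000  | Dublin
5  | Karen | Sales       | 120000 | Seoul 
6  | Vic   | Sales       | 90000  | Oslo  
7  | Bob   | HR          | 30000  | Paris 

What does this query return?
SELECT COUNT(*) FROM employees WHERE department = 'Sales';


Counting rows where department = 'Sales'
  Karen -> MATCH
  Vic -> MATCH


2


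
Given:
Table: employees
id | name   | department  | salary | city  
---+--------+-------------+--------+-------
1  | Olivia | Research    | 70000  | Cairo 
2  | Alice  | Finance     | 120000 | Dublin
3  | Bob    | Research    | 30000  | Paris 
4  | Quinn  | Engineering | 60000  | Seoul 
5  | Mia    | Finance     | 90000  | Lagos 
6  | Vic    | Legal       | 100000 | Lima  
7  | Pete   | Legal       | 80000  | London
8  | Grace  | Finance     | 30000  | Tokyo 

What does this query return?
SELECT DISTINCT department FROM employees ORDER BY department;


All 'department' values (row order): Research, Finance, Research, Engineering, Finance, Legal, Legal, Finance
Removing duplicates leaves 4 unique value(s).

4 values:
Engineering
Finance
Legal
Research


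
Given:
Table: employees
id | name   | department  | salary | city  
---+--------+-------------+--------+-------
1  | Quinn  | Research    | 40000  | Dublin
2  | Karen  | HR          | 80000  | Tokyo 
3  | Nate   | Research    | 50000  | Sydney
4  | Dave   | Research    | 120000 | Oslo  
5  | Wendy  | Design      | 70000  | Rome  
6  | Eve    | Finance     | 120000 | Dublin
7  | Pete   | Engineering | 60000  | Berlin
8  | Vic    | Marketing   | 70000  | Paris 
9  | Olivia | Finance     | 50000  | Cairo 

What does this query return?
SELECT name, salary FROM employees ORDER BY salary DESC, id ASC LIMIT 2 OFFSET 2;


Sort by salary DESC (id ASC tiebreak), then skip 2 and take 2
Rows 3 through 4

2 rows:
Karen, 80000
Wendy, 70000


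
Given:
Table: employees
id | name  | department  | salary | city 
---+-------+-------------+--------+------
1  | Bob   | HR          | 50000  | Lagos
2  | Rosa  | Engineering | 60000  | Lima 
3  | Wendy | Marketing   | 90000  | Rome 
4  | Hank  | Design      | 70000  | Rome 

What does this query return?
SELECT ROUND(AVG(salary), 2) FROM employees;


SUM(salary) = 270000
COUNT = 4
ROUND(AVG, 2) = ROUND(270000 / 4, 2) = 67500.0

67500.0


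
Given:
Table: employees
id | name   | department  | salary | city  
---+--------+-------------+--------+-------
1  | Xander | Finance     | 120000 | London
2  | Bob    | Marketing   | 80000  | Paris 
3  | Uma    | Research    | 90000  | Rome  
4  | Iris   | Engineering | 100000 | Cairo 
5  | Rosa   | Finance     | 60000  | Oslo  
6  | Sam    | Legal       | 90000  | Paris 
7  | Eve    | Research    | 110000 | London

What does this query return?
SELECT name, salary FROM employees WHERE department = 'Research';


Filtering: department = 'Research'
Matching rows: 2

2 rows:
Uma, 90000
Eve, 110000


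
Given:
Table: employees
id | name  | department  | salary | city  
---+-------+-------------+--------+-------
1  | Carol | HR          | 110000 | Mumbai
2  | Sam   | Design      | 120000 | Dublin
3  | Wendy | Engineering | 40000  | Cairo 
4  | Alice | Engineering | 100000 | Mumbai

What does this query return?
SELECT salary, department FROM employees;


Projecting columns: salary, department

4 rows:
110000, HR
120000, Design
40000, Engineering
100000, Engineering


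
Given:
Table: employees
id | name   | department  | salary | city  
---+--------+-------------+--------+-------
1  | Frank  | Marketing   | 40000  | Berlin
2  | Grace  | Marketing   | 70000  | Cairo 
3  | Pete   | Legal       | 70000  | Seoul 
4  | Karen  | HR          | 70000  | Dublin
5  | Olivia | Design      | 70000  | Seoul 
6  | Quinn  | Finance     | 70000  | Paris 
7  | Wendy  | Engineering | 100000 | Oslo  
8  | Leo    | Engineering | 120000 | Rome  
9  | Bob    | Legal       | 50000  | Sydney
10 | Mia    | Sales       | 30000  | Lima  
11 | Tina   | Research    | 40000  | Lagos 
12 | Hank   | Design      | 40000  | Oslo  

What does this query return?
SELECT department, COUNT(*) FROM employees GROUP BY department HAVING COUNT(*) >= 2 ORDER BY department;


Groups with count >= 2:
  Design: 2 -> PASS
  Engineering: 2 -> PASS
  Legal: 2 -> PASS
  Marketing: 2 -> PASS
  Finance: 1 -> filtered out
  HR: 1 -> filtered out
  Research: 1 -> filtered out
  Sales: 1 -> filtered out


4 groups:
Design, 2
Engineering, 2
Legal, 2
Marketing, 2


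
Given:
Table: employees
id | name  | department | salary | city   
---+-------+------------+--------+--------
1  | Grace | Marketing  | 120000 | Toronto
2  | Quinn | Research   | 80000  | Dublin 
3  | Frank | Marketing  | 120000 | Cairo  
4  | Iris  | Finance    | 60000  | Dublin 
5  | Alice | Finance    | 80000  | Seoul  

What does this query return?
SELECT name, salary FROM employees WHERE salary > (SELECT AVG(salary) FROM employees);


Subquery: AVG(salary) = 92000.0
Filtering: salary > 92000.0
  Grace (120000) -> MATCH
  Frank (120000) -> MATCH


2 rows:
Grace, 120000
Frank, 120000


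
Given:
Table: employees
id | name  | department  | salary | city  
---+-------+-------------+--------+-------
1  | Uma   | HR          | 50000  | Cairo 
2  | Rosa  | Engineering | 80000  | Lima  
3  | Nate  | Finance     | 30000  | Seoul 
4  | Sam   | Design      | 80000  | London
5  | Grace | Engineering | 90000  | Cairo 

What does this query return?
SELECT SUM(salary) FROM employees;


SUM(salary) = 50000 + 80000 + 30000 + 80000 + 90000 = 330000

330000


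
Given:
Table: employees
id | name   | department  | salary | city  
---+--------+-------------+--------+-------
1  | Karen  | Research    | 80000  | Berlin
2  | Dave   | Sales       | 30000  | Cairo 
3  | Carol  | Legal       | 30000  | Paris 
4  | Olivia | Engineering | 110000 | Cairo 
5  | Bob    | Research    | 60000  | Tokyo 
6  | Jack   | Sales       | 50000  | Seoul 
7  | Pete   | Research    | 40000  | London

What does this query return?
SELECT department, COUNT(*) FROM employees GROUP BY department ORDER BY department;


Assigning each row to its department group:
  Karen -> Research
  Dave -> Sales
  Carol -> Legal
  Olivia -> Engineering
  Bob -> Research
  Jack -> Sales
  Pete -> Research


4 groups:
Engineering, 1
Legal, 1
Research, 3
Sales, 2


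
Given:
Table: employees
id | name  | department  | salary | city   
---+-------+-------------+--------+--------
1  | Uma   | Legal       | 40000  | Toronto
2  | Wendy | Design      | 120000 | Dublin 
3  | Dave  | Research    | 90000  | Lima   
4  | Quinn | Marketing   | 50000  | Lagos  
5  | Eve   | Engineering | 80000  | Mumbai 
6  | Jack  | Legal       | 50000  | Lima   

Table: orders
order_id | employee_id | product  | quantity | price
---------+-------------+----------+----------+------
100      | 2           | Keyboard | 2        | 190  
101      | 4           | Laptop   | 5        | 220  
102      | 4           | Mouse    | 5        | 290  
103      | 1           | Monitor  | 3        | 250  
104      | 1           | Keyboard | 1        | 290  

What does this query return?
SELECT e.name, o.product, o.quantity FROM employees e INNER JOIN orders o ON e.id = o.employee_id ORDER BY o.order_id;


Joining employees.id = orders.employee_id:
  employee Wendy (id=2) -> order Keyboard
  employee Quinn (id=4) -> order Laptop
  employee Quinn (id=4) -> order Mouse
  employee Uma (id=1) -> order Monitor
  employee Uma (id=1) -> order Keyboard


5 rows:
Wendy, Keyboard, 2
Quinn, Laptop, 5
Quinn, Mouse, 5
Uma, Monitor, 3
Uma, Keyboard, 1


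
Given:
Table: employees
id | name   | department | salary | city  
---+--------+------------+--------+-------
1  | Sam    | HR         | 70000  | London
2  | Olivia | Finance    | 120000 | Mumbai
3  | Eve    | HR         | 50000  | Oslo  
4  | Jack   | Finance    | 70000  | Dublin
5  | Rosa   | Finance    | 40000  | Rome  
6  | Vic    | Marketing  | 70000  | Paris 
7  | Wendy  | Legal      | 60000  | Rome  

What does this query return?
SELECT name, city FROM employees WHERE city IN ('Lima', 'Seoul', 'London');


Filtering: city IN ('Lima', 'Seoul', 'London')
Matching: 1 rows

1 rows:
Sam, London


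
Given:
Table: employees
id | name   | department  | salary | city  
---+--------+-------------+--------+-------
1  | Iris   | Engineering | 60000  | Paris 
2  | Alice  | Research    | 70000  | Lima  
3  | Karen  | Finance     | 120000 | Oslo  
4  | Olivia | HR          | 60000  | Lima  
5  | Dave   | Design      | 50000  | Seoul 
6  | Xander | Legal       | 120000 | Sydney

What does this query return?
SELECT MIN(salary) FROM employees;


Salaries: 60000, 70000, 120000, 60000, 50000, 120000
MIN = 50000

50000


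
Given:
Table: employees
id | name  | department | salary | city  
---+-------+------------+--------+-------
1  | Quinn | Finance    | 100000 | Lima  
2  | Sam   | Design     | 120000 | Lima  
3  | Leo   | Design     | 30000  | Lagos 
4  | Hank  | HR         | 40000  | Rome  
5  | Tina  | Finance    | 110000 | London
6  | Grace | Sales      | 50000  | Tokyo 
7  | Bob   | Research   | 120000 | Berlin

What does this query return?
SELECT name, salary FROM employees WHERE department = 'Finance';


Filtering: department = 'Finance'
Matching rows: 2

2 rows:
Quinn, 100000
Tina, 110000


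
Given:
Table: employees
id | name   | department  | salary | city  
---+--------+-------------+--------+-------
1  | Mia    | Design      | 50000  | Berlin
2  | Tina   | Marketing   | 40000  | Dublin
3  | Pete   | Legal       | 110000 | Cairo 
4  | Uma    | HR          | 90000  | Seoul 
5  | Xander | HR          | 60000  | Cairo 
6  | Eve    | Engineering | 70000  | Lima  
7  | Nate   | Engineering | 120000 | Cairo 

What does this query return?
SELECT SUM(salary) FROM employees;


SUM(salary) = 50000 + 40000 + 110000 + 90000 + 60000 + 70000 + 120000 = 540000

540000


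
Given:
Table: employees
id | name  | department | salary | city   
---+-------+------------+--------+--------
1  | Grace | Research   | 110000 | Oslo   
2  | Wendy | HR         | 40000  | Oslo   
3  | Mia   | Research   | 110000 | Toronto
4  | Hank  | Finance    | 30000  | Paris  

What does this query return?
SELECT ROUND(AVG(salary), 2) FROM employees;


SUM(salary) = 290000
COUNT = 4
ROUND(AVG, 2) = ROUND(290000 / 4, 2) = 72500.0

72500.0


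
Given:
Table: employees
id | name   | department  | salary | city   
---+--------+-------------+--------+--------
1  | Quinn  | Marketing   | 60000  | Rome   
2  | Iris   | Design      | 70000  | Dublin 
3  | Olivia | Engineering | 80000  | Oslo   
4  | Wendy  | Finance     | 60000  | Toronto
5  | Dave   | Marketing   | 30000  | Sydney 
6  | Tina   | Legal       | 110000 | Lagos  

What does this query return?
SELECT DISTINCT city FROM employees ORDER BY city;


All 'city' values (row order): Rome, Dublin, Oslo, Toronto, Sydney, Lagos
Removing duplicates leaves 6 unique value(s).

6 values:
Dublin
Lagos
Oslo
Rome
Sydney
Toronto


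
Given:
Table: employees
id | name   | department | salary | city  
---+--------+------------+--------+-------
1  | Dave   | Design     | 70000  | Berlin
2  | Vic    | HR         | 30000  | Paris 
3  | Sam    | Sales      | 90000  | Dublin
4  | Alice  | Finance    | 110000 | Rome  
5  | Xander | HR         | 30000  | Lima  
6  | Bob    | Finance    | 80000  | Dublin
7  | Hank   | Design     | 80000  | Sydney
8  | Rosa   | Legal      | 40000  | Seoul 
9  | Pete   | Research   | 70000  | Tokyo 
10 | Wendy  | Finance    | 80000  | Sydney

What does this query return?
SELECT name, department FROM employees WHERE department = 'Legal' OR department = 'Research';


Filtering: department = 'Legal' OR 'Research'
Matching: 2 rows

2 rows:
Rosa, Legal
Pete, Research


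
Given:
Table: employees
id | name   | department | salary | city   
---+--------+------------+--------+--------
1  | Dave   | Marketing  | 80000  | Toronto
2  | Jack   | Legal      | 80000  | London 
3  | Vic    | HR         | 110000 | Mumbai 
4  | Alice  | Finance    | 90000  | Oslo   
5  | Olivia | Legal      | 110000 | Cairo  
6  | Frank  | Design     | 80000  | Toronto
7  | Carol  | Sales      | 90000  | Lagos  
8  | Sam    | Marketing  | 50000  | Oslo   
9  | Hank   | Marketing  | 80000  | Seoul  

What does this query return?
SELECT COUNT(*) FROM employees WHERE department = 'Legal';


Counting rows where department = 'Legal'
  Jack -> MATCH
  Olivia -> MATCH


2


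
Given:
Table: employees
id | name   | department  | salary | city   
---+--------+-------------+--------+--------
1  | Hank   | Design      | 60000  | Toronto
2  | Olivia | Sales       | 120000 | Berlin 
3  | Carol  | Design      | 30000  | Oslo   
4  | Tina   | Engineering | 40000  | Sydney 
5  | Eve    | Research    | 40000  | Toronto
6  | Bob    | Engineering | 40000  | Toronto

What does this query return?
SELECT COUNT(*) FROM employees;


COUNT(*) counts all rows

6


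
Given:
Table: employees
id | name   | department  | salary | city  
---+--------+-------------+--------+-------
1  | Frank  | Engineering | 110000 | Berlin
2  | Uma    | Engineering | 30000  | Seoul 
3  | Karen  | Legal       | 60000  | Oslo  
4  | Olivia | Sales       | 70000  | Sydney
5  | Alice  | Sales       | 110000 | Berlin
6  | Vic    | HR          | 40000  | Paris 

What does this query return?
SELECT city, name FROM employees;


Projecting columns: city, name

6 rows:
Berlin, Frank
Seoul, Uma
Oslo, Karen
Sydney, Olivia
Berlin, Alice
Paris, Vic


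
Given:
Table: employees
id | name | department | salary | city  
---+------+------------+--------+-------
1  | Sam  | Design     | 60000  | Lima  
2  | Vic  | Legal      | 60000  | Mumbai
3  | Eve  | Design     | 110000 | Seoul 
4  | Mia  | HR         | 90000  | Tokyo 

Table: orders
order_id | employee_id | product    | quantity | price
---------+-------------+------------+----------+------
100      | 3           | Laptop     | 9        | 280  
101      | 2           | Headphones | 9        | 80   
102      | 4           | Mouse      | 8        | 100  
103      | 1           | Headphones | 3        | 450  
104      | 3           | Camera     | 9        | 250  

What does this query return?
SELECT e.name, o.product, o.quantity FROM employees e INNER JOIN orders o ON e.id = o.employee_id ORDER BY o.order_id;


Joining employees.id = orders.employee_id:
  employee Eve (id=3) -> order Laptop
  employee Vic (id=2) -> order Headphones
  employee Mia (id=4) -> order Mouse
  employee Sam (id=1) -> order Headphones
  employee Eve (id=3) -> order Camera


5 rows:
Eve, Laptop, 9
Vic, Headphones, 9
Mia, Mouse, 8
Sam, Headphones, 3
Eve, Camera, 9


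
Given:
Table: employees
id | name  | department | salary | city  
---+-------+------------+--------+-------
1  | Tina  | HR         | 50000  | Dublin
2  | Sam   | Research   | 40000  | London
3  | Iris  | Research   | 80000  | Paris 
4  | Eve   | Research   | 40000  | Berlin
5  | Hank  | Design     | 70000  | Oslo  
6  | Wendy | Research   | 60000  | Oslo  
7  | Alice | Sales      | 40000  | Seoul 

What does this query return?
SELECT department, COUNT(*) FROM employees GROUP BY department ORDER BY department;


Assigning each row to its department group:
  Tina -> HR
  Sam -> Research
  Iris -> Research
  Eve -> Research
  Hank -> Design
  Wendy -> Research
  Alice -> Sales


4 groups:
Design, 1
HR, 1
Research, 4
Sales, 1


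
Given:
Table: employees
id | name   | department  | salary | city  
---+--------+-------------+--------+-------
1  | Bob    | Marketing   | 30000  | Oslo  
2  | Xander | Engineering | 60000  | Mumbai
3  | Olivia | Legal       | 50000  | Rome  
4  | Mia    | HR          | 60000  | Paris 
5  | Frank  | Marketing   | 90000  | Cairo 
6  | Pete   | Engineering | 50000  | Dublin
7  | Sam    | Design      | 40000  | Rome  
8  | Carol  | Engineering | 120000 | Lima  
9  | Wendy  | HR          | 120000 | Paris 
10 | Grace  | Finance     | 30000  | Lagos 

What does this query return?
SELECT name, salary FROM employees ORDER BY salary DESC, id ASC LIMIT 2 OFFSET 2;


Sort by salary DESC (id ASC tiebreak), then skip 2 and take 2
Rows 3 through 4

2 rows:
Frank, 90000
Xander, 60000


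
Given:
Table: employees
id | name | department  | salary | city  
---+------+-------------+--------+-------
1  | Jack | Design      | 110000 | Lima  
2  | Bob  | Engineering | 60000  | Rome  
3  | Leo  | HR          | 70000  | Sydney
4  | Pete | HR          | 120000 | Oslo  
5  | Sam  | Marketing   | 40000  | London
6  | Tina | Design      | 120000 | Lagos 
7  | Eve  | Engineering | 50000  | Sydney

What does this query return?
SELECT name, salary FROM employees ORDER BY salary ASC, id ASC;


Sorting by salary ASC, then id ASC for ties

7 rows:
Sam, 40000
Eve, 50000
Bob, 60000
Leo, 70000
Jack, 110000
Pete, 120000
Tina, 120000


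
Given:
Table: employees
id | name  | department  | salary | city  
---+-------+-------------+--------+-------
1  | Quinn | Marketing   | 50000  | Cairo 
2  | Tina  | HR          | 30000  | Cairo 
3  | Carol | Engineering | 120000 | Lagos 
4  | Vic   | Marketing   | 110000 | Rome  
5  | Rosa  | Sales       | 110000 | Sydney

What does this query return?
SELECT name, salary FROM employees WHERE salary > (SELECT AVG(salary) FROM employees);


Subquery: AVG(salary) = 84000.0
Filtering: salary > 84000.0
  Carol (120000) -> MATCH
  Vic (110000) -> MATCH
  Rosa (110000) -> MATCH


3 rows:
Carol, 120000
Vic, 110000
Rosa, 110000


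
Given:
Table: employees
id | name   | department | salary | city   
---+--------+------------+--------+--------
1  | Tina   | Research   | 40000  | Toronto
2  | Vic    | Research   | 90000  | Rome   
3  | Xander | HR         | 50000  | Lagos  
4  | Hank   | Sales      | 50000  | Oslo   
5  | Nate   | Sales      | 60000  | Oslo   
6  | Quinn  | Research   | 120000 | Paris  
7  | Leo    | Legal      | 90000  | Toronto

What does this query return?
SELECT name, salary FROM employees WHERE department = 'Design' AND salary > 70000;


Filtering: department = 'Design' AND salary > 70000
Matching: 0 rows

Empty result set (0 rows)


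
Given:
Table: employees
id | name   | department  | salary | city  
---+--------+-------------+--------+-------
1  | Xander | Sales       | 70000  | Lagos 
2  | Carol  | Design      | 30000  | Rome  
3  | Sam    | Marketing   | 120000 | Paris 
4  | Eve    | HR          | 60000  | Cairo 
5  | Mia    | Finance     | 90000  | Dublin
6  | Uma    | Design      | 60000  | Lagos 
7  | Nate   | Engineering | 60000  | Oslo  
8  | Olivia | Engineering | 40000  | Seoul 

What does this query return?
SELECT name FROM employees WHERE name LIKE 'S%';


LIKE 'S%' matches names starting with 'S'
Matching: 1

1 rows:
Sam


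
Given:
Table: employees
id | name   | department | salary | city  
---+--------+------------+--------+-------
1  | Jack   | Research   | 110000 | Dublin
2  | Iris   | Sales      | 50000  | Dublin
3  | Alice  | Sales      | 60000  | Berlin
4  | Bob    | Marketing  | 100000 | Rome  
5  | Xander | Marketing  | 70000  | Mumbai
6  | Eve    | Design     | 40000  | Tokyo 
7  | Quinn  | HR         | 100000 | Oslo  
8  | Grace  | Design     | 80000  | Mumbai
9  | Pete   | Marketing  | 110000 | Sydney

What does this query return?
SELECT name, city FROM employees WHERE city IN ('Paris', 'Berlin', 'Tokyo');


Filtering: city IN ('Paris', 'Berlin', 'Tokyo')
Matching: 2 rows

2 rows:
Alice, Berlin
Eve, Tokyo


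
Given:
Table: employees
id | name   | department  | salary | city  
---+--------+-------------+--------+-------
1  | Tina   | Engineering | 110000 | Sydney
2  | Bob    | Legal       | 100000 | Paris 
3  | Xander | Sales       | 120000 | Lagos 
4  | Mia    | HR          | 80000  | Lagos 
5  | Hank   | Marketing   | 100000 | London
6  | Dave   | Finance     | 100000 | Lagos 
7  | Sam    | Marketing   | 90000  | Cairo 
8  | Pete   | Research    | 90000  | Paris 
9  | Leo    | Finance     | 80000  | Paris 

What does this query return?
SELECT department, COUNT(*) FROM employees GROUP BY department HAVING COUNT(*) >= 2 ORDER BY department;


Groups with count >= 2:
  Finance: 2 -> PASS
  Marketing: 2 -> PASS
  Engineering: 1 -> filtered out
  HR: 1 -> filtered out
  Legal: 1 -> filtered out
  Research: 1 -> filtered out
  Sales: 1 -> filtered out


2 groups:
Finance, 2
Marketing, 2


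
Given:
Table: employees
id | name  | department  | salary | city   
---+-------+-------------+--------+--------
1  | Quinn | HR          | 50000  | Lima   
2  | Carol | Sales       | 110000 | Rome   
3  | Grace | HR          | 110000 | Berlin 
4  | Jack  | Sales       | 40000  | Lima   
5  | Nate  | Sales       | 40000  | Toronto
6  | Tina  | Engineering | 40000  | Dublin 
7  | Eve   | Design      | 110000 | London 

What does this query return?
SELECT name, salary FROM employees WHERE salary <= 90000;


Filtering: salary <= 90000
Matching: 4 rows

4 rows:
Quinn, 50000
Jack, 40000
Nate, 40000
Tina, 40000


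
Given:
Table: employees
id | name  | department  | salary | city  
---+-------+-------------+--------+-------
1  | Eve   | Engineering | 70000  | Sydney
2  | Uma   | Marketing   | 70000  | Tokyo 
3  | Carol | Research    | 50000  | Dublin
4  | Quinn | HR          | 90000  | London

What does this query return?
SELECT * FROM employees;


SELECT * returns all 4 rows with all columns

4 rows:
1, Eve, Engineering, 70000, Sydney
2, Uma, Marketing, 70000, Tokyo
3, Carol, Research, 50000, Dublin
4, Quinn, HR, 90000, London


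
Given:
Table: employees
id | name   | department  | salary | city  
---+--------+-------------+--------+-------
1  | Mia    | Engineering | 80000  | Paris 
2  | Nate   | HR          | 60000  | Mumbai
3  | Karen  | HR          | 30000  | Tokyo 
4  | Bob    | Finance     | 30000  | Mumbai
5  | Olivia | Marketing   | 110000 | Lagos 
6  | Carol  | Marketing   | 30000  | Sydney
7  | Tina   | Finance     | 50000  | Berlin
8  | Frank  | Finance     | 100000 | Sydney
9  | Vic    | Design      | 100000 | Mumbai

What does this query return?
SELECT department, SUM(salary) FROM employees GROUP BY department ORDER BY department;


Summing salary within each department:
  Design: 100000 = 100000
  Engineering: 80000 = 80000
  Finance: 30000 + 50000 + 100000 = 180000
  HR: 60000 + 30000 = 90000
  Marketing: 110000 + 30000 = 140000


5 groups:
Design, 100000
Engineering, 80000
Finance, 180000
HR, 90000
Marketing, 140000


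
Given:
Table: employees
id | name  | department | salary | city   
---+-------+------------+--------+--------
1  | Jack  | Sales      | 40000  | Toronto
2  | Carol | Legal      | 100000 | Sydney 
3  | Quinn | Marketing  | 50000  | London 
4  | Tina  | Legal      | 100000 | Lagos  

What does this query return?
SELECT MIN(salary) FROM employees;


Salaries: 40000, 100000, 50000, 100000
MIN = 40000

40000


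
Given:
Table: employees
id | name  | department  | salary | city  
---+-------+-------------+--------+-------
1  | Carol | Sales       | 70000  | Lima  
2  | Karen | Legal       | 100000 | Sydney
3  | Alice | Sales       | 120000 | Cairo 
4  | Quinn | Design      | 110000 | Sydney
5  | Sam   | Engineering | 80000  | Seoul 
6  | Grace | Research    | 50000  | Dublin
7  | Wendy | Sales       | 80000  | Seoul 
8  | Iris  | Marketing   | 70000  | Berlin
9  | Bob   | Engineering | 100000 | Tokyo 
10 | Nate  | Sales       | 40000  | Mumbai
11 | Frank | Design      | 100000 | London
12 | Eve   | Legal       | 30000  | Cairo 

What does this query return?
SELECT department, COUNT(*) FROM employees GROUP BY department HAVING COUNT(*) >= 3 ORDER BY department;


Groups with count >= 3:
  Sales: 4 -> PASS
  Design: 2 -> filtered out
  Engineering: 2 -> filtered out
  Legal: 2 -> filtered out
  Marketing: 1 -> filtered out
  Research: 1 -> filtered out


1 groups:
Sales, 4


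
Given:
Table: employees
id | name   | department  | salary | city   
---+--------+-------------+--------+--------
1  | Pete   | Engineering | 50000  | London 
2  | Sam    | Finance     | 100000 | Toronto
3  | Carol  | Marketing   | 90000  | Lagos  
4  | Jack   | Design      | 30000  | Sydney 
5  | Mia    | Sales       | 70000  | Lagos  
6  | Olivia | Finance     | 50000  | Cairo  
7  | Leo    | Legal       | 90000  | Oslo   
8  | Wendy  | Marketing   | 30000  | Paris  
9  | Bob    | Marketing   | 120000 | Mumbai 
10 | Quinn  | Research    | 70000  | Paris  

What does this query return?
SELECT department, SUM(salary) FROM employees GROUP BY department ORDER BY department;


Summing salary within each department:
  Design: 30000 = 30000
  Engineering: 50000 = 50000
  Finance: 100000 + 50000 = 150000
  Legal: 90000 = 90000
  Marketing: 90000 + 30000 + 120000 = 240000
  Research: 70000 = 70000
  Sales: 70000 = 70000


7 groups:
Design, 30000
Engineering, 50000
Finance, 150000
Legal, 90000
Marketing, 240000
Research, 70000
Sales, 70000


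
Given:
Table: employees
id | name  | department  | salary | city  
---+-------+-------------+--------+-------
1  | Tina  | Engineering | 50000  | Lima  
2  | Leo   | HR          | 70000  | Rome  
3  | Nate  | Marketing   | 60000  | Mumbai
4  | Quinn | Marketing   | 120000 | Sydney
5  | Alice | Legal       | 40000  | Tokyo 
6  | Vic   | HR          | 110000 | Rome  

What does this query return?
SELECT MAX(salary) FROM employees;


Salaries: 50000, 70000, 60000, 120000, 40000, 110000
MAX = 120000

120000


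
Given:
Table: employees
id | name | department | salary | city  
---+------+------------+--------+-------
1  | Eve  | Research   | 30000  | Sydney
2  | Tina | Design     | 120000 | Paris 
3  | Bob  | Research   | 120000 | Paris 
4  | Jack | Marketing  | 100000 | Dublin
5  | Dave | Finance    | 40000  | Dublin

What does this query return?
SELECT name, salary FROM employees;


Projecting columns: name, salary

5 rows:
Eve, 30000
Tina, 120000
Bob, 120000
Jack, 100000
Dave, 40000


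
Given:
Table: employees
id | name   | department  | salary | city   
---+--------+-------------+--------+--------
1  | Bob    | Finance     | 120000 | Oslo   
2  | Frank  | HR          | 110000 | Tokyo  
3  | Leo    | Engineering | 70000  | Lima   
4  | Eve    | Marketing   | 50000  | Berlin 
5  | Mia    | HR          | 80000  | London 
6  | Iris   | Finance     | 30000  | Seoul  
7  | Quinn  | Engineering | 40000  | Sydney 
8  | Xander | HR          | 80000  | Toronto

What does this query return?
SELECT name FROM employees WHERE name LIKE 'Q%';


LIKE 'Q%' matches names starting with 'Q'
Matching: 1

1 rows:
Quinn


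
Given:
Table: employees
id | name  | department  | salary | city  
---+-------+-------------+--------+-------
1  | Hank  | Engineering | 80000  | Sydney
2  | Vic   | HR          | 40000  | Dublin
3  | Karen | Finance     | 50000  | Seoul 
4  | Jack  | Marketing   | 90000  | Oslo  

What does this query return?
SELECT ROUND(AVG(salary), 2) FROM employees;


SUM(salary) = 260000
COUNT = 4
ROUND(AVG, 2) = ROUND(260000 / 4, 2) = 65000.0

65000.0


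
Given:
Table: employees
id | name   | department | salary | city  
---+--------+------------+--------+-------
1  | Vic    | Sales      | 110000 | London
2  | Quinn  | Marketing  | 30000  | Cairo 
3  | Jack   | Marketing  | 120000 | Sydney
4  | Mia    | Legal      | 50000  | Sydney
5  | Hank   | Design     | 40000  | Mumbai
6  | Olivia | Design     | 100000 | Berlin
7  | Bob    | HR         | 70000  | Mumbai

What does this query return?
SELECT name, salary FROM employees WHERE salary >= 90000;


Filtering: salary >= 90000
Matching: 3 rows

3 rows:
Vic, 110000
Jack, 120000
Olivia, 100000


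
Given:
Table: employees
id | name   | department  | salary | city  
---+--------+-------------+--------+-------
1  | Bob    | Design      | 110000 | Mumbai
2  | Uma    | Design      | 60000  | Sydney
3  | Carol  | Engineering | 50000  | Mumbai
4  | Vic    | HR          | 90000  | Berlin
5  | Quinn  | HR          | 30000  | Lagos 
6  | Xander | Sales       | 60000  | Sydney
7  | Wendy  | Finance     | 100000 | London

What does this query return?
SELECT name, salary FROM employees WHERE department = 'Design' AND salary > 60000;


Filtering: department = 'Design' AND salary > 60000
Matching: 1 rows

1 rows:
Bob, 110000


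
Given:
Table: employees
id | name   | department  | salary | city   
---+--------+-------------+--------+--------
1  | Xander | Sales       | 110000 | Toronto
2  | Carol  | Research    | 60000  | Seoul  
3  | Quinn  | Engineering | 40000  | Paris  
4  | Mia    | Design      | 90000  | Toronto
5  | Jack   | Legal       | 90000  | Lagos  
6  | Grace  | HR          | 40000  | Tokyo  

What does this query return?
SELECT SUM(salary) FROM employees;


SUM(salary) = 110000 + 60000 + 40000 + 90000 + 90000 + 40000 = 430000

430000


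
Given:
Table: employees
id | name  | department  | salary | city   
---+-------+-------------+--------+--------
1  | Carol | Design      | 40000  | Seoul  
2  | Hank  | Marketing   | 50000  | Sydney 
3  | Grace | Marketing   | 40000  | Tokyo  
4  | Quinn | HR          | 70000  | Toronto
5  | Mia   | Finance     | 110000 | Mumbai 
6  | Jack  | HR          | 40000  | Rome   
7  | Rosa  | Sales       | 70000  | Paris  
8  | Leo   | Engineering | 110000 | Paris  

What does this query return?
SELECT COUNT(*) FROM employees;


COUNT(*) counts all rows

8


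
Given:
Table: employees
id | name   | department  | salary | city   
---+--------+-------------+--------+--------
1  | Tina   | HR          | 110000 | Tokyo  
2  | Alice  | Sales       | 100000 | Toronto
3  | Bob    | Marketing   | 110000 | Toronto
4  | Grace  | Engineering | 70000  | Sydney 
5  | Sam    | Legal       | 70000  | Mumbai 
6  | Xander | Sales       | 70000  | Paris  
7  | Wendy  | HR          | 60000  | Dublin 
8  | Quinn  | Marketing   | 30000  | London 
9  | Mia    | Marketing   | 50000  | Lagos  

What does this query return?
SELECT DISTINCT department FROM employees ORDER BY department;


All 'department' values (row order): HR, Sales, Marketing, Engineering, Legal, Sales, HR, Marketing, Marketing
Removing duplicates leaves 5 unique value(s).

5 values:
Engineering
HR
Legal
Marketing
Sales


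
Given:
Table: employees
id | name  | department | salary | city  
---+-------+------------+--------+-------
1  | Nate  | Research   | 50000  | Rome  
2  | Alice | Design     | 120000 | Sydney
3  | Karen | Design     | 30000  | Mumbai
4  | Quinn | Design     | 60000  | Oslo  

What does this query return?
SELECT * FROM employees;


SELECT * returns all 4 rows with all columns

4 rows:
1, Nate, Research, 50000, Rome
2, Alice, Design, 120000, Sydney
3, Karen, Design, 30000, Mumbai
4, Quinn, Design, 60000, Oslo


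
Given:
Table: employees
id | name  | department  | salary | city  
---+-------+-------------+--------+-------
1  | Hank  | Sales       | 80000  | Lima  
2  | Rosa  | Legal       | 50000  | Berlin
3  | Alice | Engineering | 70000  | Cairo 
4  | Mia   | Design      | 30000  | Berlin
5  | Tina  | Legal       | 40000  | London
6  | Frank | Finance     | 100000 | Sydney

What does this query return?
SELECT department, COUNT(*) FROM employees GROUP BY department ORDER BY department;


Assigning each row to its department group:
  Hank -> Sales
  Rosa -> Legal
  Alice -> Engineering
  Mia -> Design
  Tina -> Legal
  Frank -> Finance


5 groups:
Design, 1
Engineering, 1
Finance, 1
Legal, 2
Sales, 1


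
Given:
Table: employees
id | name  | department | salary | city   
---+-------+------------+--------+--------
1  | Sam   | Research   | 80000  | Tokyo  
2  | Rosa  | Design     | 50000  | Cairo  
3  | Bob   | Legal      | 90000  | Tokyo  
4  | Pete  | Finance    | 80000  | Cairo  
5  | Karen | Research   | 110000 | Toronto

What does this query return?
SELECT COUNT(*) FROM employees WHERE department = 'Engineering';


Counting rows where department = 'Engineering'


0


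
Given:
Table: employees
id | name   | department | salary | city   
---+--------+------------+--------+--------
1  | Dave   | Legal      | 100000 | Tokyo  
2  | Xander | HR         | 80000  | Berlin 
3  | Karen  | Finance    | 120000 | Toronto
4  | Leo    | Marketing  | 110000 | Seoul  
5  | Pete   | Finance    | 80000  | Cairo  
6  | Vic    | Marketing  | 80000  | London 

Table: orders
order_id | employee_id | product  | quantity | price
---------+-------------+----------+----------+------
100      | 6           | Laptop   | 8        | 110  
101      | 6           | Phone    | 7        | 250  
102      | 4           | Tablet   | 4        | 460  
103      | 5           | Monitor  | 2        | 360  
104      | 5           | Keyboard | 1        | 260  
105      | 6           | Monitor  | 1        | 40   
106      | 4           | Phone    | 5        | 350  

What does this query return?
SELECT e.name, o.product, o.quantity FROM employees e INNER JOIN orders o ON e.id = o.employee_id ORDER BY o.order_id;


Joining employees.id = orders.employee_id:
  employee Vic (id=6) -> order Laptop
  employee Vic (id=6) -> order Phone
  employee Leo (id=4) -> order Tablet
  employee Pete (id=5) -> order Monitor
  employee Pete (id=5) -> order Keyboard
  employee Vic (id=6) -> order Monitor
  employee Leo (id=4) -> order Phone


7 rows:
Vic, Laptop, 8
Vic, Phone, 7
Leo, Tablet, 4
Pete, Monitor, 2
Pete, Keyboard, 1
Vic, Monitor, 1
Leo, Phone, 5


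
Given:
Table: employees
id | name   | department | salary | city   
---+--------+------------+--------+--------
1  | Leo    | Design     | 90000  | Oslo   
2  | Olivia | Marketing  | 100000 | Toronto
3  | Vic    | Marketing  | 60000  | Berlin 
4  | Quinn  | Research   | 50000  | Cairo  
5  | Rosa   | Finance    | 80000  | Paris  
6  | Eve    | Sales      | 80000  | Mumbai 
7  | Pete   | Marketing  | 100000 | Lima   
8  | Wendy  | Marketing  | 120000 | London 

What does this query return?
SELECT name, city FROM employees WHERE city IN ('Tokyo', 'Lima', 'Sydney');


Filtering: city IN ('Tokyo', 'Lima', 'Sydney')
Matching: 1 rows

1 rows:
Pete, Lima
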